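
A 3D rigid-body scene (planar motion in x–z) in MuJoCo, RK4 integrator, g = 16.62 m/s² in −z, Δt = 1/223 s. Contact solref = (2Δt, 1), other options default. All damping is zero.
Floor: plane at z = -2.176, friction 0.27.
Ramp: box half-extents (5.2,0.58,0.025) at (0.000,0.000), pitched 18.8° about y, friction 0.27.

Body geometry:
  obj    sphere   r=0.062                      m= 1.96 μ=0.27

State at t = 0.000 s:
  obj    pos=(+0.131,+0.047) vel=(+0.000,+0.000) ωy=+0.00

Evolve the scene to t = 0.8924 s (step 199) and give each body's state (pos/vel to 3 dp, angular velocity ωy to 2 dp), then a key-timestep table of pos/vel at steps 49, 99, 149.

State at t = 0.8924 s:
  obj    pos=(+1.573,-0.444) vel=(+3.232,-1.100) ωy=+55.06

Key-timestep trajectory:
   step    t(s)  obj.x    obj.z    obj.vx   obj.vz 
     49  0.2197   +0.219  +0.017  +0.796  -0.271
     99  0.4439   +0.488  -0.074  +1.608  -0.547
    149  0.6682   +0.940  -0.228  +2.420  -0.824


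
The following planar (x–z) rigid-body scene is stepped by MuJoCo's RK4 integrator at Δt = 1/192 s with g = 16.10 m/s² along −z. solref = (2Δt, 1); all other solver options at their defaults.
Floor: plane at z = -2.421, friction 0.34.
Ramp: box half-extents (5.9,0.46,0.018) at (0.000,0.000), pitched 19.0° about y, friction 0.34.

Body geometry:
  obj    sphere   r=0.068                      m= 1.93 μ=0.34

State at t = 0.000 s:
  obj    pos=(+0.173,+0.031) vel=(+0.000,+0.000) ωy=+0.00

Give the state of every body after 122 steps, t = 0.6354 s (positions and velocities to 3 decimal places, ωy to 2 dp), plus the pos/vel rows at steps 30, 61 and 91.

State at t = 0.6354 s:
  obj    pos=(+0.888,-0.215) vel=(+2.249,-0.775) ωy=+34.98

Key-timestep trajectory:
   step    t(s)  obj.x    obj.z    obj.vx   obj.vz 
     30  0.1562   +0.216  +0.016  +0.553  -0.191
     61  0.3177   +0.352  -0.030  +1.125  -0.387
     91  0.4740   +0.571  -0.106  +1.678  -0.578


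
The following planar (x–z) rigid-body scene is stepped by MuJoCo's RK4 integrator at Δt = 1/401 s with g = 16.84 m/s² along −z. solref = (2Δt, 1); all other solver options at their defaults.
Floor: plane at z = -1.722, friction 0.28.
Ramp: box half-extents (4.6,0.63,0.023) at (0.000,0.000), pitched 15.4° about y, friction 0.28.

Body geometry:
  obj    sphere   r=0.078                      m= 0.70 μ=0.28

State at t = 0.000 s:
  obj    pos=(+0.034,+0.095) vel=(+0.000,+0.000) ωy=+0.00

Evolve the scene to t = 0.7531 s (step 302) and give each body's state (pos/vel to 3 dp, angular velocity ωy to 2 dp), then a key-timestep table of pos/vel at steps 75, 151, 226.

State at t = 0.7531 s:
  obj    pos=(+0.907,-0.145) vel=(+2.319,-0.639) ωy=+30.84

Key-timestep trajectory:
   step    t(s)  obj.x    obj.z    obj.vx   obj.vz 
     75  0.1870   +0.088  +0.081  +0.576  -0.159
    151  0.3766   +0.252  +0.035  +1.160  -0.319
    226  0.5636   +0.523  -0.039  +1.736  -0.478


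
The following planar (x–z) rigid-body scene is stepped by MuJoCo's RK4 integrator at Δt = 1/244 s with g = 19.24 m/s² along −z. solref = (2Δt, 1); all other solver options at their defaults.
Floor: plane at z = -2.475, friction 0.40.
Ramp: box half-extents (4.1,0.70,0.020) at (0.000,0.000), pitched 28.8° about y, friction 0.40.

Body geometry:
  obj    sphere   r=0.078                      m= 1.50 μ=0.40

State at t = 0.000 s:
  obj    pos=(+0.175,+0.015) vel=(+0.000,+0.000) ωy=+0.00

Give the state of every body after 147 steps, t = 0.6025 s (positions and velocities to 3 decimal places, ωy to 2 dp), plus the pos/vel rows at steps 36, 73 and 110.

State at t = 0.6025 s:
  obj    pos=(+1.228,-0.563) vel=(+3.495,-1.922) ωy=+51.13

Key-timestep trajectory:
   step    t(s)  obj.x    obj.z    obj.vx   obj.vz 
     36  0.1475   +0.238  -0.019  +0.856  -0.471
     73  0.2992   +0.435  -0.127  +1.736  -0.954
    110  0.4508   +0.765  -0.309  +2.616  -1.438


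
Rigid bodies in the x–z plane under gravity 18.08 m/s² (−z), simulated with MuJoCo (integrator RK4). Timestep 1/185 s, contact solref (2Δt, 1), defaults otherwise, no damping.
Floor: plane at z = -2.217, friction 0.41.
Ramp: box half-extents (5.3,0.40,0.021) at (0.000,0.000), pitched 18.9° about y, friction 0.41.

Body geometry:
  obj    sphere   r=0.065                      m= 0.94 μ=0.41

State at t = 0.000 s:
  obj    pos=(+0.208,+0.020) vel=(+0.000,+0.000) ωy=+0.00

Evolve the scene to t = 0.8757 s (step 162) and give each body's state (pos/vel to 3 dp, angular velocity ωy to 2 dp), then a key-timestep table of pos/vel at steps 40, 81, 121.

State at t = 0.8757 s:
  obj    pos=(+1.725,-0.500) vel=(+3.465,-1.186) ωy=+56.35

Key-timestep trajectory:
   step    t(s)  obj.x    obj.z    obj.vx   obj.vz 
     40  0.2162   +0.301  -0.012  +0.856  -0.293
     81  0.4378   +0.587  -0.110  +1.733  -0.593
    121  0.6541   +1.055  -0.270  +2.588  -0.886


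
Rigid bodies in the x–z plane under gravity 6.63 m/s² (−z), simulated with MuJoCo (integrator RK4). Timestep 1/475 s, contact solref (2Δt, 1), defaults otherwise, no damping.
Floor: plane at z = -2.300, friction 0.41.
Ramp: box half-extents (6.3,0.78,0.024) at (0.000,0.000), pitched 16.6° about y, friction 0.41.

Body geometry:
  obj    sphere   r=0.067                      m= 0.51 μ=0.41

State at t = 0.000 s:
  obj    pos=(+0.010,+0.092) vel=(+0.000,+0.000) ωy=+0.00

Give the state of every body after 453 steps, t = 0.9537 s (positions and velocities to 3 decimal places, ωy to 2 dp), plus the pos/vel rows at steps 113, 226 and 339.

State at t = 0.9537 s:
  obj    pos=(+0.600,-0.084) vel=(+1.237,-0.369) ωy=+19.26

Key-timestep trajectory:
   step    t(s)  obj.x    obj.z    obj.vx   obj.vz 
    113  0.2379   +0.047  +0.081  +0.308  -0.092
    226  0.4758   +0.157  +0.048  +0.617  -0.184
    339  0.7137   +0.340  -0.006  +0.925  -0.276


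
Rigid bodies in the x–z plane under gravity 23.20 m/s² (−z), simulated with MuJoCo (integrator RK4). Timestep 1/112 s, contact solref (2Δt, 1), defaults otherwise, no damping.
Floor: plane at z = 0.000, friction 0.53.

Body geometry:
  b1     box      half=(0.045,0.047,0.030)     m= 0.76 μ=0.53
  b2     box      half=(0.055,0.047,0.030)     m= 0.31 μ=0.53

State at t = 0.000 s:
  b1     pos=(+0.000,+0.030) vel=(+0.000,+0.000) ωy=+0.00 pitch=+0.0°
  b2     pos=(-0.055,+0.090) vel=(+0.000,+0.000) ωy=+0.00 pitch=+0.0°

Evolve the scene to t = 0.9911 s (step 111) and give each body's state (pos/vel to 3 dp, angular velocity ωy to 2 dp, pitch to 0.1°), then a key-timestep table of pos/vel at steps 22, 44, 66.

State at t = 0.9911 s:
  b1     pos=(+0.000,+0.030) vel=(+0.000,+0.000) ωy=+0.00 pitch=+0.0°
  b2     pos=(-0.106,+0.055) vel=(+0.000,+0.000) ωy=+0.00 pitch=-90.0°

Key-timestep trajectory:
   step    t(s)  b1.x    b1.z    b1.vx   b1.vz   b2.x    b2.z    b2.vx   b2.vz 
     22  0.1964   +0.000  +0.030  +0.000  +0.000   -0.115  +0.057  -0.321  +0.180
     44  0.3929   +0.000  +0.030  +0.000  +0.000   -0.131  +0.062  +0.056  -0.004
     66  0.5893   +0.000  +0.030  +0.000  +0.000   -0.101  +0.057  -0.174  -0.061


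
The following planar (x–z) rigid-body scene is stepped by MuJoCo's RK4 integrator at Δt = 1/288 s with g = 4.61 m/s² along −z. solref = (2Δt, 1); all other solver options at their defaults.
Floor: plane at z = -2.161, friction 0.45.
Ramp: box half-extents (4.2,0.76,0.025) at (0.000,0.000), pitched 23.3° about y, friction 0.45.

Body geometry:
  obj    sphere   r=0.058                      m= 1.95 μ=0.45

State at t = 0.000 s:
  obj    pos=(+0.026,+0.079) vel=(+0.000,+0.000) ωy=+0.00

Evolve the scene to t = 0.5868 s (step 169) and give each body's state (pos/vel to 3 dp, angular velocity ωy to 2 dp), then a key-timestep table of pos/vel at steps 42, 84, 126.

State at t = 0.5868 s:
  obj    pos=(+0.232,-0.010) vel=(+0.702,-0.302) ωy=+13.17

Key-timestep trajectory:
   step    t(s)  obj.x    obj.z    obj.vx   obj.vz 
     42  0.1458   +0.039  +0.074  +0.175  -0.075
     84  0.2917   +0.077  +0.057  +0.349  -0.150
    126  0.4375   +0.141  +0.030  +0.523  -0.225


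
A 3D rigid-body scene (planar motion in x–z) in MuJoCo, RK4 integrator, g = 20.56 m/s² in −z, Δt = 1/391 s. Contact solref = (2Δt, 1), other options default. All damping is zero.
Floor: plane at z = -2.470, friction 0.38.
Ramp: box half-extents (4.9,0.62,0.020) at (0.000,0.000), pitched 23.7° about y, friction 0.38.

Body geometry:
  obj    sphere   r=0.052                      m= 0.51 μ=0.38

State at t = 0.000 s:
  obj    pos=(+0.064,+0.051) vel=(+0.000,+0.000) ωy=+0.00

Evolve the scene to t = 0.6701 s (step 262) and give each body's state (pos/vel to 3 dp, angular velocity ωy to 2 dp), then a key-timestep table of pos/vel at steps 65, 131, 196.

State at t = 0.6701 s:
  obj    pos=(+1.277,-0.482) vel=(+3.622,-1.590) ωy=+76.05

Key-timestep trajectory:
   step    t(s)  obj.x    obj.z    obj.vx   obj.vz 
     65  0.1662   +0.139  +0.018  +0.899  -0.394
    131  0.3350   +0.367  -0.083  +1.811  -0.795
    196  0.5013   +0.743  -0.248  +2.709  -1.189


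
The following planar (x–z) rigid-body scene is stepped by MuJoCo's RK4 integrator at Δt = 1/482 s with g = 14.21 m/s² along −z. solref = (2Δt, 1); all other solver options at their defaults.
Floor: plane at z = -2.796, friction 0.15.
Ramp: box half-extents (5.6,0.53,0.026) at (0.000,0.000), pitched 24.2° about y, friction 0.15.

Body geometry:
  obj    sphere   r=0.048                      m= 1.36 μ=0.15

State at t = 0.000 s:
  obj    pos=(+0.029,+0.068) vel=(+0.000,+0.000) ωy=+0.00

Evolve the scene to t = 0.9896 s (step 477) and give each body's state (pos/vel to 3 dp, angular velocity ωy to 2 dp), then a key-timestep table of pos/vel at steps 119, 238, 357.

State at t = 0.9896 s:
  obj    pos=(+1.888,-0.767) vel=(+3.756,-1.688) ωy=+85.77

Key-timestep trajectory:
   step    t(s)  obj.x    obj.z    obj.vx   obj.vz 
    119  0.2469   +0.145  +0.016  +0.937  -0.421
    238  0.4938   +0.492  -0.140  +1.874  -0.842
    357  0.7407   +1.070  -0.400  +2.811  -1.263


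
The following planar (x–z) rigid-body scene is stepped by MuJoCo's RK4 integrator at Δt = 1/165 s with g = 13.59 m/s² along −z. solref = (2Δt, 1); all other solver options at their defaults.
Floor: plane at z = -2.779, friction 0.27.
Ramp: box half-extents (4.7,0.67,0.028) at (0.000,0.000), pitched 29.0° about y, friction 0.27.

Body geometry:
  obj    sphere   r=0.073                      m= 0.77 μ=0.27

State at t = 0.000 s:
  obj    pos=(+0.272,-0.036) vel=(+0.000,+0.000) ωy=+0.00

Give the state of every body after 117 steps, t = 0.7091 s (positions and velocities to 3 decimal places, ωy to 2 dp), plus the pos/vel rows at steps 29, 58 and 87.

State at t = 0.7091 s:
  obj    pos=(+1.307,-0.609) vel=(+2.919,-1.618) ωy=+45.70

Key-timestep trajectory:
   step    t(s)  obj.x    obj.z    obj.vx   obj.vz 
     29  0.1758   +0.336  -0.071  +0.724  -0.401
     58  0.3515   +0.527  -0.176  +1.447  -0.802
     87  0.5273   +0.845  -0.353  +2.171  -1.203


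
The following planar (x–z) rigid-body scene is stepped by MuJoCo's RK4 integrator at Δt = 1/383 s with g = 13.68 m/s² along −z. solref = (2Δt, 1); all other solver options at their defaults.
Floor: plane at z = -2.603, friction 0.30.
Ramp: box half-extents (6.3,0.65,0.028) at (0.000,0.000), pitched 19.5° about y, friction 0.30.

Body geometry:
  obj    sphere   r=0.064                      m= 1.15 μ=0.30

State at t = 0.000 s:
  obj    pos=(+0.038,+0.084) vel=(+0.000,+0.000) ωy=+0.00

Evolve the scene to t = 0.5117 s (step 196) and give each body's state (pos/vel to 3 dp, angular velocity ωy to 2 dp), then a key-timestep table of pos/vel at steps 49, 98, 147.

State at t = 0.5117 s:
  obj    pos=(+0.441,-0.058) vel=(+1.574,-0.557) ωy=+26.08

Key-timestep trajectory:
   step    t(s)  obj.x    obj.z    obj.vx   obj.vz 
     49  0.1279   +0.063  +0.075  +0.393  -0.139
     98  0.2559   +0.139  +0.048  +0.787  -0.279
    147  0.3838   +0.265  +0.004  +1.180  -0.418


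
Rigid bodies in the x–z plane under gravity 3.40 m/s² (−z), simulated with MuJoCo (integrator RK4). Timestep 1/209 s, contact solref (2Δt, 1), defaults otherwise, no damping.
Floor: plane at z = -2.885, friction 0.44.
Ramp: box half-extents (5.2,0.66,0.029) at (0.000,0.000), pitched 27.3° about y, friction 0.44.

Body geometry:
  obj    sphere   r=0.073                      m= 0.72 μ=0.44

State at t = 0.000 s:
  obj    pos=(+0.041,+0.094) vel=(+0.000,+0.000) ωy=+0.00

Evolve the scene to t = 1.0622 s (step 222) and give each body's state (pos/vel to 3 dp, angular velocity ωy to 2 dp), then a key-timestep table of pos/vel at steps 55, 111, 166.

State at t = 1.0622 s:
  obj    pos=(+0.599,-0.195) vel=(+1.051,-0.543) ωy=+16.20

Key-timestep trajectory:
   step    t(s)  obj.x    obj.z    obj.vx   obj.vz 
     55  0.2632   +0.075  +0.076  +0.261  -0.134
    111  0.5311   +0.181  +0.022  +0.526  -0.271
    166  0.7943   +0.353  -0.067  +0.786  -0.406


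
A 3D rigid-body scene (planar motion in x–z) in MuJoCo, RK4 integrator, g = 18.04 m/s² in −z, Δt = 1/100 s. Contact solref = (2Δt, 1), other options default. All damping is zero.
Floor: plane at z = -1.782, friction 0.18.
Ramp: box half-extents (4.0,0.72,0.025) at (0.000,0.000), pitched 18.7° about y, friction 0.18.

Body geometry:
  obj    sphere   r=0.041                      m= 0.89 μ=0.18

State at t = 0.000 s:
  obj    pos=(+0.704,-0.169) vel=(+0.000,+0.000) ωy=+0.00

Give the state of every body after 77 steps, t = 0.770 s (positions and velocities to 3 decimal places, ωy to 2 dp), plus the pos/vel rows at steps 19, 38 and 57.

State at t = 0.770 s:
  obj    pos=(+1.864,-0.561) vel=(+3.013,-1.020) ωy=+77.55

Key-timestep trajectory:
   step    t(s)  obj.x    obj.z    obj.vx   obj.vz 
     19  0.1900   +0.775  -0.193  +0.744  -0.252
     38  0.3800   +0.987  -0.264  +1.487  -0.503
     57  0.5700   +1.340  -0.384  +2.231  -0.755


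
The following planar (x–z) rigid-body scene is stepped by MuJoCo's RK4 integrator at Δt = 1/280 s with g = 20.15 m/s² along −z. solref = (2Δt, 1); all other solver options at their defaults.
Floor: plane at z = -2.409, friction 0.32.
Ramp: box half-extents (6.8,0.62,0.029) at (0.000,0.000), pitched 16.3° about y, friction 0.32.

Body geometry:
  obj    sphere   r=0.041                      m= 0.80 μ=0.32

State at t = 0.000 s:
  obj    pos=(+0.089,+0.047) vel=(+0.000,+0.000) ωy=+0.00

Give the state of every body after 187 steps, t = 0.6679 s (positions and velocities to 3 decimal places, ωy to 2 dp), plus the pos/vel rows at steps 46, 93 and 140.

State at t = 0.6679 s:
  obj    pos=(+0.954,-0.206) vel=(+2.589,-0.757) ωy=+65.79

Key-timestep trajectory:
   step    t(s)  obj.x    obj.z    obj.vx   obj.vz 
     46  0.1643   +0.141  +0.032  +0.637  -0.186
     93  0.3321   +0.303  -0.016  +1.288  -0.377
    140  0.5000   +0.574  -0.095  +1.939  -0.567


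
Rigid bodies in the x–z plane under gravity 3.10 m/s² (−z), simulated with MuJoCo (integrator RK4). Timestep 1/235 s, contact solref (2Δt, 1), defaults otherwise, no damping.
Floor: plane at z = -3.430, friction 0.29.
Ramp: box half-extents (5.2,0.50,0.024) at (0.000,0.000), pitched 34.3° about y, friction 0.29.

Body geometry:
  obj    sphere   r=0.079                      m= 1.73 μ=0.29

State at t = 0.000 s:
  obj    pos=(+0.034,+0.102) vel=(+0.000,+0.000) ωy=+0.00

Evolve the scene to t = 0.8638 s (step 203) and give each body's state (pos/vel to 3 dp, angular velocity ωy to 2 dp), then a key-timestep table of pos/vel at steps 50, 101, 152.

State at t = 0.8638 s:
  obj    pos=(+0.419,-0.161) vel=(+0.891,-0.607) ωy=+13.64

Key-timestep trajectory:
   step    t(s)  obj.x    obj.z    obj.vx   obj.vz 
     50  0.2128   +0.057  +0.086  +0.219  -0.150
    101  0.4298   +0.129  +0.037  +0.443  -0.302
    152  0.6468   +0.250  -0.046  +0.667  -0.455


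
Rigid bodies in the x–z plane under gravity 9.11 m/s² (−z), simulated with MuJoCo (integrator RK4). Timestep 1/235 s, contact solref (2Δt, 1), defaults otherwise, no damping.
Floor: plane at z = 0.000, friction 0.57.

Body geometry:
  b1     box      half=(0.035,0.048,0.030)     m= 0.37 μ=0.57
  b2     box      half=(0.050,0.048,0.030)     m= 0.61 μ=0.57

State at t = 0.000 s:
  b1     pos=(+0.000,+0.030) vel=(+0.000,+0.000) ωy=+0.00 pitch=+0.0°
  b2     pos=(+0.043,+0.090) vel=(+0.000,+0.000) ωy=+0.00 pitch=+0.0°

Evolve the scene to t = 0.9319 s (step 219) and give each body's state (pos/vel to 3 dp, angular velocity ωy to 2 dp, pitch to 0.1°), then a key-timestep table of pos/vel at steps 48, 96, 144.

State at t = 0.9319 s:
  b1     pos=(+0.000,+0.030) vel=(+0.000,+0.000) ωy=+0.00 pitch=+0.0°
  b2     pos=(+0.091,+0.050) vel=(+0.000,+0.000) ωy=+0.00 pitch=+90.0°

Key-timestep trajectory:
   step    t(s)  b1.x    b1.z    b1.vx   b1.vz   b2.x    b2.z    b2.vx   b2.vz 
     48  0.2043   +0.000  +0.030  +0.000  +0.000   +0.067  +0.065  +0.206  -0.529
     96  0.4085   +0.000  +0.030  +0.000  +0.000   +0.107  +0.057  -0.008  -0.002
    144  0.6128   +0.000  +0.030  +0.000  +0.000   +0.087  +0.052  +0.048  -0.024


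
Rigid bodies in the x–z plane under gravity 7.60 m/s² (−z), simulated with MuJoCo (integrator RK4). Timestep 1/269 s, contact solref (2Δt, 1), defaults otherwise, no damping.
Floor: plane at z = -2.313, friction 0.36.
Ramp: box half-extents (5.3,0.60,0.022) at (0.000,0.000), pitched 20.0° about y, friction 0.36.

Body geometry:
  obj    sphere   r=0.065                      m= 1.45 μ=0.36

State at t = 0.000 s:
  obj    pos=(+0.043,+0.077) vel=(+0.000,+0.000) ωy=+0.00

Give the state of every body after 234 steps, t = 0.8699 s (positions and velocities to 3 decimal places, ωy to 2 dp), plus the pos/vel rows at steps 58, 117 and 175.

State at t = 0.8699 s:
  obj    pos=(+0.703,-0.163) vel=(+1.518,-0.552) ωy=+24.84

Key-timestep trajectory:
   step    t(s)  obj.x    obj.z    obj.vx   obj.vz 
     58  0.2156   +0.084  +0.062  +0.376  -0.137
    117  0.4349   +0.208  +0.017  +0.759  -0.276
    175  0.6506   +0.412  -0.057  +1.135  -0.413


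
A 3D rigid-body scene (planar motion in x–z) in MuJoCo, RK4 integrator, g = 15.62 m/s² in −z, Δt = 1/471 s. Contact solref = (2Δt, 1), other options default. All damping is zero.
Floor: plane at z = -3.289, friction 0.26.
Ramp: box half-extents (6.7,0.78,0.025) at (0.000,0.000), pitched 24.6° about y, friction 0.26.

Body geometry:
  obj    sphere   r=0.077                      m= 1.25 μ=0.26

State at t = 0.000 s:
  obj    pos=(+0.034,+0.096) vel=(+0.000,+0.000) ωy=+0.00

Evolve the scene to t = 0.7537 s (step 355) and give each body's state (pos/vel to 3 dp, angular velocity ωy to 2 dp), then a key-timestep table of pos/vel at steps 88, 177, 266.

State at t = 0.7537 s:
  obj    pos=(+1.234,-0.453) vel=(+3.183,-1.457) ωy=+45.46

Key-timestep trajectory:
   step    t(s)  obj.x    obj.z    obj.vx   obj.vz 
     88  0.1868   +0.108  +0.063  +0.789  -0.361
    177  0.3758   +0.332  -0.040  +1.587  -0.727
    266  0.5648   +0.708  -0.212  +2.385  -1.092


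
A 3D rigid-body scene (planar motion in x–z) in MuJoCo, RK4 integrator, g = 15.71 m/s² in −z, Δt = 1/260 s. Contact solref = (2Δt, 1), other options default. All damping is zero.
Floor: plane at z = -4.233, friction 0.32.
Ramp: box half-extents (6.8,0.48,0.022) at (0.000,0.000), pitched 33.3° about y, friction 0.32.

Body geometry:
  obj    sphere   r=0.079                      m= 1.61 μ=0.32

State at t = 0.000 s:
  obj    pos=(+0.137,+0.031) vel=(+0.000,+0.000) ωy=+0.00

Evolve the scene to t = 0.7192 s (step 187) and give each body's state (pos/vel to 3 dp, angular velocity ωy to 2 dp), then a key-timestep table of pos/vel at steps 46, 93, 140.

State at t = 0.7192 s:
  obj    pos=(+1.469,-0.844) vel=(+3.704,-2.433) ωy=+56.08

Key-timestep trajectory:
   step    t(s)  obj.x    obj.z    obj.vx   obj.vz 
     46  0.1769   +0.218  -0.022  +0.911  -0.599
     93  0.3577   +0.466  -0.186  +1.842  -1.210
    140  0.5385   +0.884  -0.460  +2.773  -1.821


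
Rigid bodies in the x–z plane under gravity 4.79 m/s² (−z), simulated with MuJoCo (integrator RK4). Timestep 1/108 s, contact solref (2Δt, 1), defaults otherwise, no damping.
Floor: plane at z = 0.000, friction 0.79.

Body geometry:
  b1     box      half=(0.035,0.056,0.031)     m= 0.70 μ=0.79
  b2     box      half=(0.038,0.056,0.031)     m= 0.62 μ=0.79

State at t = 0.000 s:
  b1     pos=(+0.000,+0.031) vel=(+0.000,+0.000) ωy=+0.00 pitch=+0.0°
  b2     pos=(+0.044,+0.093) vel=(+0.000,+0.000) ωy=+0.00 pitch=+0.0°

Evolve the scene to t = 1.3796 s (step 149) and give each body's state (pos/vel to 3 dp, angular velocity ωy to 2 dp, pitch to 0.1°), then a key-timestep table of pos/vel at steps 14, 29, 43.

State at t = 1.3796 s:
  b1     pos=(+0.000,+0.031) vel=(+0.000,+0.000) ωy=+0.00 pitch=+0.0°
  b2     pos=(+0.080,+0.038) vel=(+0.000,+0.000) ωy=+0.00 pitch=+90.0°

Key-timestep trajectory:
   step    t(s)  b1.x    b1.z    b1.vx   b1.vz   b2.x    b2.z    b2.vx   b2.vz 
     14  0.1296   +0.000  +0.031  +0.000  +0.000   +0.050  +0.090  +0.106  -0.056
     29  0.2685   +0.000  +0.031  +0.000  +0.000   +0.071  +0.061  +0.162  -0.473
     43  0.3981   +0.000  +0.031  +0.000  +0.000   +0.082  +0.039  -0.046  -0.010


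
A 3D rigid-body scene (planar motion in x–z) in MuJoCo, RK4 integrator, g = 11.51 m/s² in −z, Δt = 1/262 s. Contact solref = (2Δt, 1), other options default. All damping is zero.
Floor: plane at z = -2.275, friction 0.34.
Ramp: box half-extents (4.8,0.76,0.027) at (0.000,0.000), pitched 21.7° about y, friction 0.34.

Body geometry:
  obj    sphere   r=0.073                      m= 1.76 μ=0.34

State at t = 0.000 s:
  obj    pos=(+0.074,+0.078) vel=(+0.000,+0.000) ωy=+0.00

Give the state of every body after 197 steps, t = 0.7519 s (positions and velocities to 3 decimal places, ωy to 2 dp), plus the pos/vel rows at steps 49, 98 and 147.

State at t = 0.7519 s:
  obj    pos=(+0.873,-0.240) vel=(+2.124,-0.845) ωy=+31.31

Key-timestep trajectory:
   step    t(s)  obj.x    obj.z    obj.vx   obj.vz 
     49  0.1870   +0.123  +0.058  +0.528  -0.210
     98  0.3740   +0.272  +0.000  +1.057  -0.420
    147  0.5611   +0.519  -0.099  +1.585  -0.631


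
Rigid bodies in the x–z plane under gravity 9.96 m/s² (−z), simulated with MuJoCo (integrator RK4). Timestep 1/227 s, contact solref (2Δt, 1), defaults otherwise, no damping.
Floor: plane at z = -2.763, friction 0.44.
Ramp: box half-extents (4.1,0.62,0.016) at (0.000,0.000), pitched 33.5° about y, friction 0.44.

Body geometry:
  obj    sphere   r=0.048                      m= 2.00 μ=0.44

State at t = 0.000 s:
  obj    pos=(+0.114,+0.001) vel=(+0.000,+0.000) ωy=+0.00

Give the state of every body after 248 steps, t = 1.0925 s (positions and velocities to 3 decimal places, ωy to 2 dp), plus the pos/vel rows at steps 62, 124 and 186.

State at t = 1.0925 s:
  obj    pos=(+2.068,-1.292) vel=(+3.577,-2.368) ωy=+89.36

Key-timestep trajectory:
   step    t(s)  obj.x    obj.z    obj.vx   obj.vz 
     62  0.2731   +0.236  -0.080  +0.894  -0.592
    124  0.5463   +0.603  -0.322  +1.789  -1.184
    186  0.8194   +1.213  -0.726  +2.683  -1.776


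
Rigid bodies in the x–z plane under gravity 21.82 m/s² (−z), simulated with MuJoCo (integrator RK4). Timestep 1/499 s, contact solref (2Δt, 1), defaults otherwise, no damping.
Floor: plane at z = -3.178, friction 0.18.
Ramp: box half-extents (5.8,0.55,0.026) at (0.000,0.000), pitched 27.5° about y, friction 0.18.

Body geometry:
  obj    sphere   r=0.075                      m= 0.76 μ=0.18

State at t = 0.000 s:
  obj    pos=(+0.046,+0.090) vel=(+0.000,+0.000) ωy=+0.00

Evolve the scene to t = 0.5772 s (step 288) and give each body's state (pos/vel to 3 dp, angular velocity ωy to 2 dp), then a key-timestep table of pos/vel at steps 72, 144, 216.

State at t = 0.5772 s:
  obj    pos=(+1.109,-0.464) vel=(+3.685,-1.918) ωy=+55.37

Key-timestep trajectory:
   step    t(s)  obj.x    obj.z    obj.vx   obj.vz 
     72  0.1443   +0.112  +0.055  +0.921  -0.480
    144  0.2886   +0.312  -0.048  +1.842  -0.959
    216  0.4329   +0.644  -0.221  +2.763  -1.439


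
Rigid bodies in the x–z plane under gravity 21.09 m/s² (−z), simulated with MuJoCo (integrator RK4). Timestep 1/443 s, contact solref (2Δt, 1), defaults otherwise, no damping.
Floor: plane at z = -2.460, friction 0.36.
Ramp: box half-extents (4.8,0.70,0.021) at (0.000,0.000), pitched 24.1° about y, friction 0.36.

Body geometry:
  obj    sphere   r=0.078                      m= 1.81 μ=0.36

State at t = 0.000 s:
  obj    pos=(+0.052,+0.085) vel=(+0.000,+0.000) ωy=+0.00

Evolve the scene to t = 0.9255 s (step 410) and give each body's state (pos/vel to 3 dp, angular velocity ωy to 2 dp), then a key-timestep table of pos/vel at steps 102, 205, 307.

State at t = 0.9255 s:
  obj    pos=(+2.457,-0.991) vel=(+5.197,-2.325) ωy=+72.98

Key-timestep trajectory:
   step    t(s)  obj.x    obj.z    obj.vx   obj.vz 
    102  0.2302   +0.201  +0.019  +1.293  -0.578
    205  0.4628   +0.653  -0.184  +2.599  -1.162
    307  0.6930   +1.400  -0.518  +3.891  -1.741


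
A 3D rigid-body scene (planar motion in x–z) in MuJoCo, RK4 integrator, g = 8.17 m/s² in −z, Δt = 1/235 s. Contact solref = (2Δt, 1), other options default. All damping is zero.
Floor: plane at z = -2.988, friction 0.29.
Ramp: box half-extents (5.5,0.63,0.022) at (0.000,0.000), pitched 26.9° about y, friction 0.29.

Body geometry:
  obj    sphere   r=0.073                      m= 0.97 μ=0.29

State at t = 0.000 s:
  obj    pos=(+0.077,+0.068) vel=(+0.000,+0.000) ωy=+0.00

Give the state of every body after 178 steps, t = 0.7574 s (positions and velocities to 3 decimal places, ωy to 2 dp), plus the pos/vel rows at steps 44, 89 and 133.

State at t = 0.7574 s:
  obj    pos=(+0.752,-0.275) vel=(+1.784,-0.905) ωy=+27.39

Key-timestep trajectory:
   step    t(s)  obj.x    obj.z    obj.vx   obj.vz 
     44  0.1872   +0.118  +0.047  +0.441  -0.224
     89  0.3787   +0.246  -0.018  +0.892  -0.452
    133  0.5660   +0.454  -0.124  +1.333  -0.676


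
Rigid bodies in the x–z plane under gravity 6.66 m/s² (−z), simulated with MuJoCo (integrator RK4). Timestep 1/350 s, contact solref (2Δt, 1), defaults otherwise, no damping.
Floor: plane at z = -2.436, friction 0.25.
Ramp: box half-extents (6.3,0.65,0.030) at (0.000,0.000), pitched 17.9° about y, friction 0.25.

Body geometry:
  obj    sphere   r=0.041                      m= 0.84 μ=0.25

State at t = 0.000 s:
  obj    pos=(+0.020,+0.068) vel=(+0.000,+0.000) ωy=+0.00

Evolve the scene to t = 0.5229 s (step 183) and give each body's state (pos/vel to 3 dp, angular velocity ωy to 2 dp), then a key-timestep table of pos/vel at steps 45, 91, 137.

State at t = 0.5229 s:
  obj    pos=(+0.210,+0.007) vel=(+0.728,-0.235) ωy=+18.64

Key-timestep trajectory:
   step    t(s)  obj.x    obj.z    obj.vx   obj.vz 
     45  0.1286   +0.032  +0.064  +0.179  -0.058
     91  0.2600   +0.067  +0.053  +0.362  -0.117
    137  0.3914   +0.127  +0.034  +0.545  -0.176


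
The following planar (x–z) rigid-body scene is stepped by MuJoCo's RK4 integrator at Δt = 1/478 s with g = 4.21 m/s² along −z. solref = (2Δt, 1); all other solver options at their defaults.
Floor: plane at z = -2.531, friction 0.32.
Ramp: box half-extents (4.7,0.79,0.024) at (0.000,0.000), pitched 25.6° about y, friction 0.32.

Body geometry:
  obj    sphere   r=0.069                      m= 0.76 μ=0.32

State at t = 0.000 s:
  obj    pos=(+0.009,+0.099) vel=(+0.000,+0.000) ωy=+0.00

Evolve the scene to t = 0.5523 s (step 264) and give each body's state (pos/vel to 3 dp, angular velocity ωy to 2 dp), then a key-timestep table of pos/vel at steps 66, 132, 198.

State at t = 0.5523 s:
  obj    pos=(+0.188,+0.013) vel=(+0.647,-0.310) ωy=+10.40

Key-timestep trajectory:
   step    t(s)  obj.x    obj.z    obj.vx   obj.vz 
     66  0.1381   +0.020  +0.093  +0.162  -0.078
    132  0.2762   +0.054  +0.077  +0.324  -0.155
    198  0.4142   +0.109  +0.051  +0.485  -0.233


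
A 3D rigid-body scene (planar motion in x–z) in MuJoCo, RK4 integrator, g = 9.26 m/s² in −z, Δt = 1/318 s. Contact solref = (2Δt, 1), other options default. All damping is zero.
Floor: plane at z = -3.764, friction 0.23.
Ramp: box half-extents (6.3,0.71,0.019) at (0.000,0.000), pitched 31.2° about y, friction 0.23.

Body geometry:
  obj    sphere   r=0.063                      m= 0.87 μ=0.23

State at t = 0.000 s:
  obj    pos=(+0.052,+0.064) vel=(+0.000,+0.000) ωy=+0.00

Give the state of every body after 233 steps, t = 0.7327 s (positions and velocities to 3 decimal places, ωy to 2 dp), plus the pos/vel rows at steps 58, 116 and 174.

State at t = 0.7327 s:
  obj    pos=(+0.839,-0.412) vel=(+2.148,-1.301) ωy=+39.84

Key-timestep trajectory:
   step    t(s)  obj.x    obj.z    obj.vx   obj.vz 
     58  0.1824   +0.101  +0.035  +0.535  -0.324
    116  0.3648   +0.247  -0.054  +1.069  -0.648
    174  0.5472   +0.491  -0.201  +1.604  -0.971


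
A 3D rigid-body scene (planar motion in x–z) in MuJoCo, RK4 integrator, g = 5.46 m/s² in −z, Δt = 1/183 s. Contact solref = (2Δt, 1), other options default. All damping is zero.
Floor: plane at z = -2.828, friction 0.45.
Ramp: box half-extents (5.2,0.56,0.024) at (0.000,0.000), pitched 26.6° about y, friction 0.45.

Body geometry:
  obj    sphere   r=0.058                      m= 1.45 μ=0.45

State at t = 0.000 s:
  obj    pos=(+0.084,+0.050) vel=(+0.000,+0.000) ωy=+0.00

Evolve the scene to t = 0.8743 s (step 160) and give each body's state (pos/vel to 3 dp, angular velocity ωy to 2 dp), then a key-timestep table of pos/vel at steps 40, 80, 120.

State at t = 0.8743 s:
  obj    pos=(+0.681,-0.249) vel=(+1.365,-0.684) ωy=+26.32

Key-timestep trajectory:
   step    t(s)  obj.x    obj.z    obj.vx   obj.vz 
     40  0.2186   +0.121  +0.031  +0.341  -0.171
     80  0.4372   +0.233  -0.025  +0.683  -0.342
    120  0.6557   +0.420  -0.118  +1.024  -0.513


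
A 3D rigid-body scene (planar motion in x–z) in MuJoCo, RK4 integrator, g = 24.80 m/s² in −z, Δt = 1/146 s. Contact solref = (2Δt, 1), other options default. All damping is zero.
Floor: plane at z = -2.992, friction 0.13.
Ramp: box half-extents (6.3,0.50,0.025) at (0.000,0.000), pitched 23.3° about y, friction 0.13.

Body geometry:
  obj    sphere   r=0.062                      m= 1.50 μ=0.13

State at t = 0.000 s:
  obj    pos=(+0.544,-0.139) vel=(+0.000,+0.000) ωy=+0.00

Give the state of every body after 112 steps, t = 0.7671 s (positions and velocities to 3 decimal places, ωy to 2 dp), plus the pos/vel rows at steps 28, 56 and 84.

State at t = 0.7671 s:
  obj    pos=(+2.438,-0.955) vel=(+4.937,-2.126) ωy=+86.64

Key-timestep trajectory:
   step    t(s)  obj.x    obj.z    obj.vx   obj.vz 
     28  0.1918   +0.662  -0.191  +1.235  -0.532
     56  0.3836   +1.018  -0.344  +2.469  -1.063
     84  0.5753   +1.609  -0.598  +3.703  -1.595


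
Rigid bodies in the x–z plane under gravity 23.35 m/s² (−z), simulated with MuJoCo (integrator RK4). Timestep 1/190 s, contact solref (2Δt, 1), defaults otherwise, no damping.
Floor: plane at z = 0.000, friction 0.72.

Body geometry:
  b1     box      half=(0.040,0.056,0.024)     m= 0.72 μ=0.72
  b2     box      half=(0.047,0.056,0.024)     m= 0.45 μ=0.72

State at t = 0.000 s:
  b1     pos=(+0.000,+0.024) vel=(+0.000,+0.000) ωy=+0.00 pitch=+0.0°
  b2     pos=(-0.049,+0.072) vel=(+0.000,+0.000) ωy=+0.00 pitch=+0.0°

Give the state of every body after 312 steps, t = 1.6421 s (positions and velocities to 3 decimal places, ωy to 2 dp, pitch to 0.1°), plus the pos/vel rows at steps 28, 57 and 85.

State at t = 1.6421 s:
  b1     pos=(+0.000,+0.024) vel=(+0.000,+0.000) ωy=+0.00 pitch=+0.0°
  b2     pos=(-0.095,+0.047) vel=(+0.000,+0.000) ωy=+0.00 pitch=-90.0°

Key-timestep trajectory:
   step    t(s)  b1.x    b1.z    b1.vx   b1.vz   b2.x    b2.z    b2.vx   b2.vz 
     28  0.1474   +0.000  +0.024  +0.000  +0.000   -0.082  +0.051  -0.417  -0.047
     57  0.3000   +0.000  +0.024  +0.000  +0.000   -0.107  +0.051  +0.120  -0.027
     85  0.4474   +0.000  +0.024  +0.000  +0.000   -0.097  +0.046  -0.156  +0.026


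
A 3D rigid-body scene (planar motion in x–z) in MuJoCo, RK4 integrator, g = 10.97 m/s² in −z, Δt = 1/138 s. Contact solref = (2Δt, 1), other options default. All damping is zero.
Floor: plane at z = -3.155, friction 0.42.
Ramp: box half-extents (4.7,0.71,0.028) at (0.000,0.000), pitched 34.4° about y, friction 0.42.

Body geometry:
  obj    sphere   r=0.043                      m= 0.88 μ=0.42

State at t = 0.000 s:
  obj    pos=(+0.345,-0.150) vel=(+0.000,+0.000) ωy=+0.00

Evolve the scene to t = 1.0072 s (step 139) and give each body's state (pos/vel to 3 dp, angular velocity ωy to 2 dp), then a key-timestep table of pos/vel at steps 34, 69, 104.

State at t = 1.0072 s:
  obj    pos=(+2.198,-1.419) vel=(+3.679,-2.519) ωy=+103.68

Key-timestep trajectory:
   step    t(s)  obj.x    obj.z    obj.vx   obj.vz 
     34  0.2464   +0.456  -0.226  +0.900  -0.616
     69  0.5000   +0.802  -0.463  +1.826  -1.251
    104  0.7536   +1.382  -0.860  +2.753  -1.885


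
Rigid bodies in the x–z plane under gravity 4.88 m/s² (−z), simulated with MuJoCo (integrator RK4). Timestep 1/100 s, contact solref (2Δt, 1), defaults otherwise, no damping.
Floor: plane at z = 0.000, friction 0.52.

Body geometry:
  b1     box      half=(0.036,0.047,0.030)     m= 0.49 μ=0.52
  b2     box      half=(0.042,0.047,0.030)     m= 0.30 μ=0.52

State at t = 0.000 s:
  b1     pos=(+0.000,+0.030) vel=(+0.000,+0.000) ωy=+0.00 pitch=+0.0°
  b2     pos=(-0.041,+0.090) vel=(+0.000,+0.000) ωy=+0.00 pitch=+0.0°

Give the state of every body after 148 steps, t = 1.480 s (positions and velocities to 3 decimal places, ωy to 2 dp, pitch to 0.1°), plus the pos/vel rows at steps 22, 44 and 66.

State at t = 1.480 s:
  b1     pos=(+0.000,+0.030) vel=(+0.000,+0.000) ωy=+0.00 pitch=+0.0°
  b2     pos=(-0.081,+0.042) vel=(+0.000,+0.000) ωy=+0.00 pitch=-90.0°

Key-timestep trajectory:
   step    t(s)  b1.x    b1.z    b1.vx   b1.vz   b2.x    b2.z    b2.vx   b2.vz 
     22  0.2200   +0.000  +0.030  +0.000  +0.000   -0.053  +0.085  -0.134  -0.085
     44  0.4400   +0.000  +0.030  +0.000  +0.000   -0.090  +0.046  -0.090  +0.068
     66  0.6600   +0.000  +0.030  +0.000  +0.000   -0.082  +0.043  +0.169  -0.127


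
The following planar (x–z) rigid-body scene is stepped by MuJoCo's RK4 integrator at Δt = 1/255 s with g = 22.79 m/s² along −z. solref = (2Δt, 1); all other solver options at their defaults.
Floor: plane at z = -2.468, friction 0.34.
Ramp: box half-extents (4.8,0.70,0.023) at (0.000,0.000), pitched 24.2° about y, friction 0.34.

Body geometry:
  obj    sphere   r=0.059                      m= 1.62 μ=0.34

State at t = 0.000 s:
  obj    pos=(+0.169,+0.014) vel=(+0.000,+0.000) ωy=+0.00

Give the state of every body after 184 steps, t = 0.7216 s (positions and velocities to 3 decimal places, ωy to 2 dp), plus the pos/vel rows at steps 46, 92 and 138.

State at t = 0.7216 s:
  obj    pos=(+1.754,-0.698) vel=(+4.392,-1.974) ωy=+81.60

Key-timestep trajectory:
   step    t(s)  obj.x    obj.z    obj.vx   obj.vz 
     46  0.1804   +0.268  -0.031  +1.098  -0.494
     92  0.3608   +0.565  -0.164  +2.196  -0.987
    138  0.5412   +1.060  -0.387  +3.294  -1.480


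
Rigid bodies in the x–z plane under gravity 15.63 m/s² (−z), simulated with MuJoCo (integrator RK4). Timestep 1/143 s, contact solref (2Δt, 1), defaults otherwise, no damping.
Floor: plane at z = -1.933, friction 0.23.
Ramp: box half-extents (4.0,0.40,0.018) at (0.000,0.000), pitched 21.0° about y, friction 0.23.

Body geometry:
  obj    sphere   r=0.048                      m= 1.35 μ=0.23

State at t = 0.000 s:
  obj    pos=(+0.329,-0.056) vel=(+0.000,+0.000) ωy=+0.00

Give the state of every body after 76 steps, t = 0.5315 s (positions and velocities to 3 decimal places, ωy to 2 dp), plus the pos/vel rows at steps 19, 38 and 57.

State at t = 0.5315 s:
  obj    pos=(+0.857,-0.258) vel=(+1.985,-0.762) ωy=+44.28

Key-timestep trajectory:
   step    t(s)  obj.x    obj.z    obj.vx   obj.vz 
     19  0.1329   +0.362  -0.068  +0.496  -0.191
     38  0.2657   +0.461  -0.106  +0.993  -0.381
     57  0.3986   +0.626  -0.170  +1.489  -0.572


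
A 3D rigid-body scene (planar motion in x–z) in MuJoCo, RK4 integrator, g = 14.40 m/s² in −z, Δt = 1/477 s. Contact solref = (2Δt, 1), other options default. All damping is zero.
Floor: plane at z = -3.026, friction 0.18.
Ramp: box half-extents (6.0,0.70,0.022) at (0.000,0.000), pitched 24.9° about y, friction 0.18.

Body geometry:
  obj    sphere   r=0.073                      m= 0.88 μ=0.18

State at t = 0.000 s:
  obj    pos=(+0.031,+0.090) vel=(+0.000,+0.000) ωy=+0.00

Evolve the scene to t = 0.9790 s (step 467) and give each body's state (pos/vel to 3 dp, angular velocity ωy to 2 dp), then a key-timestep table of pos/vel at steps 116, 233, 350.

State at t = 0.9790 s:
  obj    pos=(+1.914,-0.784) vel=(+3.846,-1.785) ωy=+58.07

Key-timestep trajectory:
   step    t(s)  obj.x    obj.z    obj.vx   obj.vz 
    116  0.2432   +0.147  +0.036  +0.955  -0.443
    233  0.4885   +0.500  -0.127  +1.919  -0.891
    350  0.7338   +1.089  -0.401  +2.882  -1.338


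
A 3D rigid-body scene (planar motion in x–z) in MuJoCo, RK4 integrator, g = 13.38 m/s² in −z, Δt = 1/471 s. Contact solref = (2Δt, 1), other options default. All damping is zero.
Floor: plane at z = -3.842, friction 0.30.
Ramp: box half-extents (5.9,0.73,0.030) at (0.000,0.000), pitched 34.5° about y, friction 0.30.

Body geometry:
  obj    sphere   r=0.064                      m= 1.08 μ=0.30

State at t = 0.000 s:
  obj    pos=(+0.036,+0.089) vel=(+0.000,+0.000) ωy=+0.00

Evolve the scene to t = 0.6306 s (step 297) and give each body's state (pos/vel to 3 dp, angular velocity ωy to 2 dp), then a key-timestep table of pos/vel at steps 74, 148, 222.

State at t = 0.6306 s:
  obj    pos=(+0.923,-0.520) vel=(+2.813,-1.933) ωy=+53.33

Key-timestep trajectory:
   step    t(s)  obj.x    obj.z    obj.vx   obj.vz 
     74  0.1571   +0.091  +0.051  +0.701  -0.482
    148  0.3142   +0.256  -0.062  +1.402  -0.964
    222  0.4713   +0.532  -0.251  +2.103  -1.445


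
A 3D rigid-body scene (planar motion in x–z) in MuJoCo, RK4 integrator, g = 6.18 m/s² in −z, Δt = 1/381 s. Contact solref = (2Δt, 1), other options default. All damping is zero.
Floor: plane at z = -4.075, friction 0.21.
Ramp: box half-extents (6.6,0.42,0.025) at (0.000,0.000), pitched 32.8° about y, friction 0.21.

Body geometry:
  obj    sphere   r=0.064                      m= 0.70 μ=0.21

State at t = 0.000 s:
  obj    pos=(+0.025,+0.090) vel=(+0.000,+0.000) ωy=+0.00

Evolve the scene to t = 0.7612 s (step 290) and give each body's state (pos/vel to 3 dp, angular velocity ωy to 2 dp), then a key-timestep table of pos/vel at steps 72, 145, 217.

State at t = 0.7612 s:
  obj    pos=(+0.607,-0.285) vel=(+1.530,-0.986) ωy=+28.43

Key-timestep trajectory:
   step    t(s)  obj.x    obj.z    obj.vx   obj.vz 
     72  0.1890   +0.061  +0.067  +0.380  -0.245
    145  0.3806   +0.171  -0.004  +0.765  -0.493
    217  0.5696   +0.351  -0.120  +1.145  -0.738


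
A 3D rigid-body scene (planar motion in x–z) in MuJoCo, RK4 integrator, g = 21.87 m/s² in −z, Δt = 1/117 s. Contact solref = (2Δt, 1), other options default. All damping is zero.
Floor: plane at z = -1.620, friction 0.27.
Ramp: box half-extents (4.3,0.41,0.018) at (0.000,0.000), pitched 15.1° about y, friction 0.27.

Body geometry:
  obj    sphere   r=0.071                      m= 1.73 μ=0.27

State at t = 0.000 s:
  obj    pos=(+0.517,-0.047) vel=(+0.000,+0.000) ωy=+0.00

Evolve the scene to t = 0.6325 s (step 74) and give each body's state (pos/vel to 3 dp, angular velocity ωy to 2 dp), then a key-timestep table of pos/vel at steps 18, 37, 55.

State at t = 0.6325 s:
  obj    pos=(+1.303,-0.259) vel=(+2.485,-0.670) ωy=+36.24

Key-timestep trajectory:
   step    t(s)  obj.x    obj.z    obj.vx   obj.vz 
     18  0.1538   +0.564  -0.060  +0.605  -0.163
     37  0.3162   +0.713  -0.100  +1.243  -0.335
     55  0.4701   +0.951  -0.164  +1.847  -0.498
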